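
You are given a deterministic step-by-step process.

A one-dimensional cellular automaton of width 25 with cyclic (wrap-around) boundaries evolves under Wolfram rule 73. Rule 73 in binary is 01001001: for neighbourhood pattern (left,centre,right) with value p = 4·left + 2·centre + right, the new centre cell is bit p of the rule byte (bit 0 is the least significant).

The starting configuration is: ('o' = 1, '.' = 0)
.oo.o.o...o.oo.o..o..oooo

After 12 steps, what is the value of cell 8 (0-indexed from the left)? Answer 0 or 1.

0

t=0: .oo.o.o...o.oo.o..o..oooo
t=1: .oo.....o...oo.......o..o
t=2: .oo.ooo...o.oo.ooooo.....
t=3: .oo.o.o.o...oo.o...o.oooo
t=4: .oo.......o.oo...o...o..o
t=5: .oo.ooooo...oo.o...o.....
t=6: .oo.o...o.o.oo...o...oooo
t=7: .oo...o.....oo.o...o.o..o
t=8: .oo.o...ooo.oo...o.......
t=9: .oo...o.o.o.oo.o...oooooo
t=10: .oo.o.......oo...o.o....o
t=11: .oo...ooooo.oo.o.....oo..
t=12: .oo.o.o...o.oo...ooo.oo.o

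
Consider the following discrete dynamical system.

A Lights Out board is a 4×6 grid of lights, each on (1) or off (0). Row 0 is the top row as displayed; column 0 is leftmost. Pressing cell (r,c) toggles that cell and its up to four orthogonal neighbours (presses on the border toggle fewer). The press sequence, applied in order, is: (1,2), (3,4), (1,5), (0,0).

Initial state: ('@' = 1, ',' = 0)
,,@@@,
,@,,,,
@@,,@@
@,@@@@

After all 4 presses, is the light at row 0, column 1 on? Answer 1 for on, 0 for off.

gen 0: ,,@@@,
,@,,,,
@@,,@@
@,@@@@
gen 1: ,,,@@,
,,@@,,
@@@,@@
@,@@@@
gen 2: ,,,@@,
,,@@,,
@@@,,@
@,@,,,
gen 3: ,,,@@@
,,@@@@
@@@,,,
@,@,,,
gen 4: @@,@@@
@,@@@@
@@@,,,
@,@,,,

1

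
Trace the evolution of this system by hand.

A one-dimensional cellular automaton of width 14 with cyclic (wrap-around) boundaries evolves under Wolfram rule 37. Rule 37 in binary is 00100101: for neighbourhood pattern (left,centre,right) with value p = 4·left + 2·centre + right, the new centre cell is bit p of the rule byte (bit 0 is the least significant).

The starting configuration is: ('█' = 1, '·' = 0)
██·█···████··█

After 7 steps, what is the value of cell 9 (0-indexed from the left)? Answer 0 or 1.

0

0) ██·█···████··█
1) ··██·█········
2) █···██·███████
3) ··█···█·······
4) █·█·█·█·██████
5) ·███████······
6) ·········█████
7) ·███████······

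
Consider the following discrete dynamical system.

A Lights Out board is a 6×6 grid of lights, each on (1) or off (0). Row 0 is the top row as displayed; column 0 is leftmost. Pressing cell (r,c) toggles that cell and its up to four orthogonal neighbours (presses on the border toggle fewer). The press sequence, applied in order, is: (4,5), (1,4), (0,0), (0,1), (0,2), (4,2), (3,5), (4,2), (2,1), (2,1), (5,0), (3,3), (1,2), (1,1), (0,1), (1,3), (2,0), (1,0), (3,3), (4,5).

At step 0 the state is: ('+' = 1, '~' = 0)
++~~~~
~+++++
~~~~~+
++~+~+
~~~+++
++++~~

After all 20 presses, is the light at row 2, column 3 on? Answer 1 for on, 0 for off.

k=0  ++~~~~
~+++++
~~~~~+
++~+~+
~~~+++
++++~~
k=1  ++~~~~
~+++++
~~~~~+
++~+~~
~~~+~~
++++~+
k=2  ++~~+~
~++~~~
~~~~++
++~+~~
~~~+~~
++++~+
k=3  ~~~~+~
+++~~~
~~~~++
++~+~~
~~~+~~
++++~+
k=4  +++~+~
+~+~~~
~~~~++
++~+~~
~~~+~~
++++~+
k=5  +~~++~
+~~~~~
~~~~++
++~+~~
~~~+~~
++++~+
k=6  +~~++~
+~~~~~
~~~~++
++++~~
~++~~~
++~+~+
k=7  +~~++~
+~~~~~
~~~~+~
++++++
~++~~+
++~+~+
k=8  +~~++~
+~~~~~
~~~~+~
++~+++
~~~+~+
++++~+
k=9  +~~++~
++~~~~
+++~+~
+~~+++
~~~+~+
++++~+
k=10  +~~++~
+~~~~~
~~~~+~
++~+++
~~~+~+
++++~+
k=11  +~~++~
+~~~~~
~~~~+~
++~+++
+~~+~+
~~++~+
k=12  +~~++~
+~~~~~
~~~++~
+++~~+
+~~~~+
~~++~+
k=13  +~+++~
++++~~
~~+++~
+++~~+
+~~~~+
~~++~+
k=14  +++++~
~~~+~~
~++++~
+++~~+
+~~~~+
~~++~+
k=15  ~~~++~
~+~+~~
~++++~
+++~~+
+~~~~+
~~++~+
k=16  ~~~~+~
~++~+~
~++~+~
+++~~+
+~~~~+
~~++~+
k=17  ~~~~+~
+++~+~
+~+~+~
~++~~+
+~~~~+
~~++~+
k=18  +~~~+~
~~+~+~
~~+~+~
~++~~+
+~~~~+
~~++~+
k=19  +~~~+~
~~+~+~
~~+++~
~+~+++
+~~+~+
~~++~+
k=20  +~~~+~
~~+~+~
~~+++~
~+~++~
+~~++~
~~++~~

1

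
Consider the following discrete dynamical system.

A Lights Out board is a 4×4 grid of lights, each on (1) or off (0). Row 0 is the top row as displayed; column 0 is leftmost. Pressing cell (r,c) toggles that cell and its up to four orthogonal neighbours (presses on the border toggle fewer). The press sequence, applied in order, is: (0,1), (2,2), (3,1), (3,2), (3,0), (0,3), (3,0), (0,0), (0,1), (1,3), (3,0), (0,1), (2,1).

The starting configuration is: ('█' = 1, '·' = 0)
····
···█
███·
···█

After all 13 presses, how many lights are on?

4

k=0  ····
···█
███·
···█
k=1  ███·
·█·█
███·
···█
k=2  ███·
·███
█··█
··██
k=3  ███·
·███
██·█
██·█
k=4  ███·
·███
████
█·█·
k=5  ███·
·███
·███
·██·
k=6  ██·█
·██·
·███
·██·
k=7  ██·█
·██·
████
█·█·
k=8  ···█
███·
████
█·█·
k=9  ████
█·█·
████
█·█·
k=10  ███·
█··█
███·
█·█·
k=11  ███·
█··█
·██·
·██·
k=12  ····
██·█
·██·
·██·
k=13  ····
█··█
█···
··█·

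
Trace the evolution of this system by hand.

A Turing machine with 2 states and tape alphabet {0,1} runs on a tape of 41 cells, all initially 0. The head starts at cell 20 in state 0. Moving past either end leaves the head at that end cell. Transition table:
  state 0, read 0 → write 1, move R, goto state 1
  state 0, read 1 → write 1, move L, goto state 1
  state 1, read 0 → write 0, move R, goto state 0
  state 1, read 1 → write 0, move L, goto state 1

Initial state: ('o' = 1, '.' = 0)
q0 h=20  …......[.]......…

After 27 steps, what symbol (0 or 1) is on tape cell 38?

0) q0 h=20  …......[.]......…
1) q1 h=21  ….....o[.]......…
2) q0 h=22  …....o.[.]......…
3) q1 h=23  …...o.o[.]......…
4) q0 h=24  …..o.o.[.]......…
5) q1 h=25  ….o.o.o[.]......…
6) q0 h=26  …o.o.o.[.]......…
7) q1 h=27  ….o.o.o[.]......…
8) q0 h=28  …o.o.o.[.]......…
9) q1 h=29  ….o.o.o[.]......…
10) q0 h=30  …o.o.o.[.]......…
11) q1 h=31  ….o.o.o[.]......…
12) q0 h=32  …o.o.o.[.]......…
13) q1 h=33  ….o.o.o[.]......…
14) q0 h=34  …o.o.o.[.]......|
15) q1 h=35  ….o.o.o[.].....|
16) q0 h=36  …o.o.o.[.]....|
17) q1 h=37  ….o.o.o[.]...|
18) q0 h=38  …o.o.o.[.]..|
19) q1 h=39  ….o.o.o[.].|
20) q0 h=40  …o.o.o.[.]|
21) q1 h=40  …o.o.o.[o]|
22) q1 h=39  ….o.o.o[.].|
23) q0 h=40  …o.o.o.[.]|
24) q1 h=40  …o.o.o.[o]|
25) q1 h=39  ….o.o.o[.].|
26) q0 h=40  …o.o.o.[.]|
27) q1 h=40  …o.o.o.[o]|

1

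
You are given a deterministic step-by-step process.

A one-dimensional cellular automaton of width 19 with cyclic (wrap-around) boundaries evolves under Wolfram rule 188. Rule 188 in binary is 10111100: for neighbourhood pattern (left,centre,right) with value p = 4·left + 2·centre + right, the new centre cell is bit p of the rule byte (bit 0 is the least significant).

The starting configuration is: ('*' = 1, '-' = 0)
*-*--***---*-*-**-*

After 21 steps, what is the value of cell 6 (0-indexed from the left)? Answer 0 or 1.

[0] *-*--***---*-*-**-*
[1] -***-**-*--*****-**
[2] ***-**-***-****-**-
[3] **-**-***-****-**-*
[4] *-**-***-****-**-**
[5] -**-***-****-**-***
[6] **-***-****-**-***-
[7] *-***-****-**-***-*
[8] -***-****-**-***-**
[9] ***-****-**-***-**-
[10] **-****-**-***-**-*
[11] *-****-**-***-**-**
[12] -****-**-***-**-***
[13] ****-**-***-**-***-
[14] ***-**-***-**-***-*
[15] **-**-***-**-***-**
[16] *-**-***-**-***-***
[17] -**-***-**-***-****
[18] **-***-**-***-****-
[19] *-***-**-***-****-*
[20] -***-**-***-****-**
[21] ***-**-***-****-**-

0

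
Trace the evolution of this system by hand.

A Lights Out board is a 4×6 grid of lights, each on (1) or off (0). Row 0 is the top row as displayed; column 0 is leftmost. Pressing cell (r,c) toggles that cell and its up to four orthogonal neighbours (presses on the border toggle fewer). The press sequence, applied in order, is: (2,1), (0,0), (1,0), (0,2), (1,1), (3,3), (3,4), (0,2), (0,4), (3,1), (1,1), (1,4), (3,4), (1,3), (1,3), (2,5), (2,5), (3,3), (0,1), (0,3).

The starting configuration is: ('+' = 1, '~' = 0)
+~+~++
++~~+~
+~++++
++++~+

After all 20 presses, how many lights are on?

k=0  +~+~++
++~~+~
+~++++
++++~+
k=1  +~+~++
+~~~+~
~+~+++
+~++~+
k=2  ~++~++
~~~~+~
~+~+++
+~++~+
k=3  +++~++
++~~+~
++~+++
+~++~+
k=4  +~~+++
+++~+~
++~+++
+~++~+
k=5  ++~+++
~~~~+~
+~~+++
+~++~+
k=6  ++~+++
~~~~+~
+~~~++
+~~~++
k=7  ++~+++
~~~~+~
+~~~~+
+~~+~~
k=8  +~+~++
~~+~+~
+~~~~+
+~~+~~
k=9  +~++~~
~~+~~~
+~~~~+
+~~+~~
k=10  +~++~~
~~+~~~
++~~~+
~+++~~
k=11  ++++~~
++~~~~
+~~~~+
~+++~~
k=12  +++++~
++~+++
+~~~++
~+++~~
k=13  +++++~
++~+++
+~~~~+
~++~++
k=14  +++~+~
+++~~+
+~~+~+
~++~++
k=15  +++++~
++~+++
+~~~~+
~++~++
k=16  +++++~
++~++~
+~~~+~
~++~+~
k=17  +++++~
++~+++
+~~~~+
~++~++
k=18  +++++~
++~+++
+~~+~+
~+~+~+
k=19  ~~~++~
+~~+++
+~~+~+
~+~+~+
k=20  ~~+~~~
+~~~++
+~~+~+
~+~+~+

10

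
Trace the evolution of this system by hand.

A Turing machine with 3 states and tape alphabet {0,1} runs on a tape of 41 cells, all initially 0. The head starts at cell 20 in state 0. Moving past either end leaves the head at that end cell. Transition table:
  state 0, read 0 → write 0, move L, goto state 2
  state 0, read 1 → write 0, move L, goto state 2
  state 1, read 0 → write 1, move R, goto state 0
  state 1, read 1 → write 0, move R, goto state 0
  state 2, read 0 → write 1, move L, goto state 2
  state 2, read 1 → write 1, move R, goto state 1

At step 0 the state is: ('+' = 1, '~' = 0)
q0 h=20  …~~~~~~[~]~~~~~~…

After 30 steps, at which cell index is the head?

0) q0 h=20  …~~~~~~[~]~~~~~~…
1) q2 h=19  …~~~~~~[~]~~~~~~…
2) q2 h=18  …~~~~~~[~]+~~~~~…
3) q2 h=17  …~~~~~~[~]++~~~~…
4) q2 h=16  …~~~~~~[~]+++~~~…
5) q2 h=15  …~~~~~~[~]++++~~…
6) q2 h=14  …~~~~~~[~]+++++~…
7) q2 h=13  …~~~~~~[~]++++++…
8) q2 h=12  …~~~~~~[~]++++++…
9) q2 h=11  …~~~~~~[~]++++++…
10) q2 h=10  …~~~~~~[~]++++++…
11) q2 h= 9  …~~~~~~[~]++++++…
12) q2 h= 8  …~~~~~~[~]++++++…
13) q2 h= 7  …~~~~~~[~]++++++…
14) q2 h= 6  |~~~~~~[~]++++++…
15) q2 h= 5  |~~~~~[~]++++++…
16) q2 h= 4  |~~~~[~]++++++…
17) q2 h= 3  |~~~[~]++++++…
18) q2 h= 2  |~~[~]++++++…
19) q2 h= 1  |~[~]++++++…
20) q2 h= 0  |[~]++++++…
21) q2 h= 0  |[+]++++++…
22) q1 h= 1  |+[+]++++++…
23) q0 h= 2  |+~[+]++++++…
24) q2 h= 1  |+[~]~+++++…
25) q2 h= 0  |[+]+~++++…
26) q1 h= 1  |+[+]~+++++…
27) q0 h= 2  |+~[~]++++++…
28) q2 h= 1  |+[~]~+++++…
29) q2 h= 0  |[+]+~++++…
30) q1 h= 1  |+[+]~+++++…

1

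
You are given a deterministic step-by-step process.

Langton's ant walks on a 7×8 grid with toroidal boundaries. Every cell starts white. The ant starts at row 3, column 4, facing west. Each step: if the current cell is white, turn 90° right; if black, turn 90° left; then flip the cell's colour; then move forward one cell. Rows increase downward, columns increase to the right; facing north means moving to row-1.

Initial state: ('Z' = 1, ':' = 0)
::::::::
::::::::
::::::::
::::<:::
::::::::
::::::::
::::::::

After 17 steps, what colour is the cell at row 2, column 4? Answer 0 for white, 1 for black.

k=0  ::::::::
::::::::
::::::::
::::<:::
::::::::
::::::::
::::::::
k=1  ::::::::
::::::::
::::^:::
::::Z:::
::::::::
::::::::
::::::::
k=2  ::::::::
::::::::
::::Z>::
::::Z:::
::::::::
::::::::
::::::::
k=3  ::::::::
::::::::
::::ZZ::
::::Zv::
::::::::
::::::::
::::::::
k=4  ::::::::
::::::::
::::ZZ::
::::<Z::
::::::::
::::::::
::::::::
k=5  ::::::::
::::::::
::::ZZ::
:::::Z::
::::v:::
::::::::
::::::::
k=6  ::::::::
::::::::
::::ZZ::
:::::Z::
:::<Z:::
::::::::
::::::::
k=7  ::::::::
::::::::
::::ZZ::
:::^:Z::
:::ZZ:::
::::::::
::::::::
k=8  ::::::::
::::::::
::::ZZ::
:::Z>Z::
:::ZZ:::
::::::::
::::::::
k=9  ::::::::
::::::::
::::ZZ::
:::ZZZ::
:::Zv:::
::::::::
::::::::
k=10  ::::::::
::::::::
::::ZZ::
:::ZZZ::
:::Z:>::
::::::::
::::::::
k=11  ::::::::
::::::::
::::ZZ::
:::ZZZ::
:::Z:Z::
:::::v::
::::::::
k=12  ::::::::
::::::::
::::ZZ::
:::ZZZ::
:::Z:Z::
::::<Z::
::::::::
k=13  ::::::::
::::::::
::::ZZ::
:::ZZZ::
:::Z^Z::
::::ZZ::
::::::::
k=14  ::::::::
::::::::
::::ZZ::
:::ZZZ::
:::ZZ>::
::::ZZ::
::::::::
k=15  ::::::::
::::::::
::::ZZ::
:::ZZ^::
:::ZZ:::
::::ZZ::
::::::::
k=16  ::::::::
::::::::
::::ZZ::
:::Z<:::
:::ZZ:::
::::ZZ::
::::::::
k=17  ::::::::
::::::::
::::ZZ::
:::Z::::
:::Zv:::
::::ZZ::
::::::::

1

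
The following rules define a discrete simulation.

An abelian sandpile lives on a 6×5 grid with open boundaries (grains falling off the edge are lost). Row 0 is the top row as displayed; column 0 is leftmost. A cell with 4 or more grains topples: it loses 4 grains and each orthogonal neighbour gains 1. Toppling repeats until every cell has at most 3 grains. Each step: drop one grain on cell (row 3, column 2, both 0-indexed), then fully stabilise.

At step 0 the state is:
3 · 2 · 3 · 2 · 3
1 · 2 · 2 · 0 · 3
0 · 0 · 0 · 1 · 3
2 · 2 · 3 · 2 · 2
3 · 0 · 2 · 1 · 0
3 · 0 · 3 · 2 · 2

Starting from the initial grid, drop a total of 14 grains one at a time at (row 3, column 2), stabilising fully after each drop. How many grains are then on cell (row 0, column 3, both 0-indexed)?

0) 3 · 2 · 3 · 2 · 3
1 · 2 · 2 · 0 · 3
0 · 0 · 0 · 1 · 3
2 · 2 · 3 · 2 · 2
3 · 0 · 2 · 1 · 0
3 · 0 · 3 · 2 · 2
1) 3 · 2 · 3 · 2 · 3
1 · 2 · 2 · 0 · 3
0 · 0 · 1 · 1 · 3
2 · 3 · 0 · 3 · 2
3 · 0 · 3 · 1 · 0
3 · 0 · 3 · 2 · 2
2) 3 · 2 · 3 · 2 · 3
1 · 2 · 2 · 0 · 3
0 · 0 · 1 · 1 · 3
2 · 3 · 1 · 3 · 2
3 · 0 · 3 · 1 · 0
3 · 0 · 3 · 2 · 2
3) 3 · 2 · 3 · 2 · 3
1 · 2 · 2 · 0 · 3
0 · 0 · 1 · 1 · 3
2 · 3 · 2 · 3 · 2
3 · 0 · 3 · 1 · 0
3 · 0 · 3 · 2 · 2
4) 3 · 2 · 3 · 2 · 3
1 · 2 · 2 · 0 · 3
0 · 0 · 1 · 1 · 3
2 · 3 · 3 · 3 · 2
3 · 0 · 3 · 1 · 0
3 · 0 · 3 · 2 · 2
5) 3 · 2 · 3 · 2 · 3
1 · 2 · 2 · 0 · 3
0 · 1 · 2 · 2 · 3
3 · 0 · 3 · 0 · 3
3 · 2 · 1 · 3 · 0
3 · 1 · 0 · 3 · 2
6) 3 · 2 · 3 · 2 · 3
1 · 2 · 2 · 0 · 3
0 · 1 · 3 · 2 · 3
3 · 1 · 0 · 1 · 3
3 · 2 · 2 · 3 · 0
3 · 1 · 0 · 3 · 2
7) 3 · 2 · 3 · 2 · 3
1 · 2 · 2 · 0 · 3
0 · 1 · 3 · 2 · 3
3 · 1 · 1 · 1 · 3
3 · 2 · 2 · 3 · 0
3 · 1 · 0 · 3 · 2
8) 3 · 2 · 3 · 2 · 3
1 · 2 · 2 · 0 · 3
0 · 1 · 3 · 2 · 3
3 · 1 · 2 · 1 · 3
3 · 2 · 2 · 3 · 0
3 · 1 · 0 · 3 · 2
9) 3 · 2 · 3 · 2 · 3
1 · 2 · 2 · 0 · 3
0 · 1 · 3 · 2 · 3
3 · 1 · 3 · 1 · 3
3 · 2 · 2 · 3 · 0
3 · 1 · 0 · 3 · 2
10) 3 · 2 · 3 · 2 · 3
1 · 2 · 3 · 0 · 3
0 · 2 · 0 · 3 · 3
3 · 2 · 1 · 2 · 3
3 · 2 · 3 · 3 · 0
3 · 1 · 0 · 3 · 2
11) 3 · 2 · 3 · 2 · 3
1 · 2 · 3 · 0 · 3
0 · 2 · 0 · 3 · 3
3 · 2 · 2 · 2 · 3
3 · 2 · 3 · 3 · 0
3 · 1 · 0 · 3 · 2
12) 3 · 2 · 3 · 2 · 3
1 · 2 · 3 · 0 · 3
0 · 2 · 0 · 3 · 3
3 · 2 · 3 · 2 · 3
3 · 2 · 3 · 3 · 0
3 · 1 · 0 · 3 · 2
13) 3 · 2 · 3 · 3 · 0
1 · 2 · 3 · 2 · 1
0 · 2 · 2 · 1 · 2
3 · 3 · 2 · 2 · 1
3 · 3 · 1 · 2 · 2
3 · 1 · 2 · 0 · 3
14) 3 · 2 · 3 · 3 · 0
1 · 2 · 3 · 2 · 1
0 · 2 · 2 · 1 · 2
3 · 3 · 3 · 2 · 1
3 · 3 · 1 · 2 · 2
3 · 1 · 2 · 0 · 3

3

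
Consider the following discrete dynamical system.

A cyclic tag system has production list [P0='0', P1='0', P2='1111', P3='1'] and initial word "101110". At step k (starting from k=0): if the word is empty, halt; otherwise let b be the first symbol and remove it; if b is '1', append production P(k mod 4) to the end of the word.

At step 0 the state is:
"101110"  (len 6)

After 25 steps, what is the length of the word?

step 0: "101110"  (len 6)
step 1: "011100"  (len 6)
step 2: "11100"  (len 5)
step 3: "11001111"  (len 8)
step 4: "10011111"  (len 8)
step 5: "00111110"  (len 8)
step 6: "0111110"  (len 7)
step 7: "111110"  (len 6)
step 8: "111101"  (len 6)
step 9: "111010"  (len 6)
step 10: "110100"  (len 6)
step 11: "101001111"  (len 9)
step 12: "010011111"  (len 9)
step 13: "10011111"  (len 8)
step 14: "00111110"  (len 8)
step 15: "0111110"  (len 7)
step 16: "111110"  (len 6)
step 17: "111100"  (len 6)
step 18: "111000"  (len 6)
step 19: "110001111"  (len 9)
step 20: "100011111"  (len 9)
step 21: "000111110"  (len 9)
step 22: "00111110"  (len 8)
step 23: "0111110"  (len 7)
step 24: "111110"  (len 6)
step 25: "111100"  (len 6)

6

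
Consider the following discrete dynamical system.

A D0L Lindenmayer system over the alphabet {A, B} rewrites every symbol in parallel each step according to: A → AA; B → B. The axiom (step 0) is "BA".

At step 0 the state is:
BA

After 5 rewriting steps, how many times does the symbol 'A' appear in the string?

32

[0] BA
[1] BAA
[2] BAAAA
[3] BAAAAAAAA
[4] BAAAAAAAAAAAAAAAA
[5] BAAAAAAAAAAAAAAAAAAAAAAAAAAAAAAAA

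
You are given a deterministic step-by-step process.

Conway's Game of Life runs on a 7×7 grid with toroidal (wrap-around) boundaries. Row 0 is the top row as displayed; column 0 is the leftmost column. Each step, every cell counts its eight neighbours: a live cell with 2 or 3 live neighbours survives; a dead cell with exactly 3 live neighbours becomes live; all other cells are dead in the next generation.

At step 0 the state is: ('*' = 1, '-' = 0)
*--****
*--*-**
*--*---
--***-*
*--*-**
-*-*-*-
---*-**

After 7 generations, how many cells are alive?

t=0: *--****
*--*-**
*--*---
--***-*
*--*-**
-*-*-*-
---*-**
t=1: --**---
-***---
**-----
-**----
**-----
---*---
---*---
t=2: -*--*--
*--*---
*--*---
--*----
**-----
--*----
---**--
t=3: --*-*--
*****--
-***---
*-*----
-**----
-***---
--***--
t=4: -----*-
*---*--
----*--
*------
*------
----*--
----*--
t=5: ----**-
----**-
-------
-------
-------
-------
----**-
t=6: ---*--*
----**-
-------
-------
-------
-------
----**-
t=7: ---*--*
----**-
-------
-------
-------
-------
----**-

6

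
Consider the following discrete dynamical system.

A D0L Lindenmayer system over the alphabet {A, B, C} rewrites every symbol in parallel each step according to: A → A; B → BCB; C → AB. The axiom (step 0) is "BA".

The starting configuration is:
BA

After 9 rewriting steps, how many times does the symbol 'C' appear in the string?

985

[0] BA
[1] BCBA
[2] BCBABBCBA
[3] BCBABBCBABCBBCBABBCBA
[4] BCBABBCBABCBBCBABBCBABCBABBCBBCBABBCBABCBBCBABBCBA
[5] BCBABBCBABCBBCBABBCBABCBABBCBBCBABBCBABCBBCBABBCBABCBABBCBABCBBCBABBCBBCBABBCBABCBBCBABBCBABCBABBCBBCBABBCBABCBBCBABBCBA
[6] BCBABBCBABCBBCBABBCBABCBABBCBBCBABBCBABCBBCBABBCBABCBABBCB…BCBABBCBBCBABBCBABCBBCBABBCBABCBABBCBBCBABBCBABCBBCBABBCBA  (len 289)
[7] BCBABBCBABCBBCBABBCBABCBABBCBBCBABBCBABCBBCBABBCBABCBABBCB…BCBABBCBBCBABBCBABCBBCBABBCBABCBABBCBBCBABBCBABCBBCBABBCBA  (len 697)
[8] BCBABBCBABCBBCBABBCBABCBABBCBBCBABBCBABCBBCBABBCBABCBABBCB…BCBABBCBBCBABBCBABCBBCBABBCBABCBABBCBBCBABBCBABCBBCBABBCBA  (len 1682)
[9] BCBABBCBABCBBCBABBCBABCBABBCBBCBABBCBABCBBCBABBCBABCBABBCB…BCBABBCBBCBABBCBABCBBCBABBCBABCBABBCBBCBABBCBABCBBCBABBCBA  (len 4060)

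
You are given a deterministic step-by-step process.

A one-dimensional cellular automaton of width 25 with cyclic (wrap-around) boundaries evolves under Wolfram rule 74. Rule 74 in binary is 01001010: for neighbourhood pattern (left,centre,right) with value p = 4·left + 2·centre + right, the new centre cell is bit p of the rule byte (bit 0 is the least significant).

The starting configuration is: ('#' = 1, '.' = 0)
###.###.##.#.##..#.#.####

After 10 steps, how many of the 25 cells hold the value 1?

t=0: ###.###.##.#.##..#.#.####
t=1: ..#.#.#.##...##.#....#...
t=2: .#......##..###.....#....
t=3: #......###.##.#....#.....
t=4: ......##.#.##.....#.....#
t=5: .....###...##....#.....#.
t=6: ....##.#..###...#.....#..
t=7: ...###...##.#..#.....#...
t=8: ..##.#..###...#.....#....
t=9: .###...##.#..#.....#.....
t=10: ##.#..###...#.....#......

8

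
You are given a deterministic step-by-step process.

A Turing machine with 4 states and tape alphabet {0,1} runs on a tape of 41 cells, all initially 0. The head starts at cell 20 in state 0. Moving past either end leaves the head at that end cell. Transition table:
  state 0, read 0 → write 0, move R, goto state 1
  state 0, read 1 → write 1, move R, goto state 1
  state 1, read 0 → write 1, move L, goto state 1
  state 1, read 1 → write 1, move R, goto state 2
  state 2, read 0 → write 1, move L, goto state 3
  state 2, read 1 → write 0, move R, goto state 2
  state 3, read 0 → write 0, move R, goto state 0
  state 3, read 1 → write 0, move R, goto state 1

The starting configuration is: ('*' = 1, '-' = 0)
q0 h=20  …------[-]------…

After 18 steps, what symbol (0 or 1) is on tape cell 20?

1

0) q0 h=20  …------[-]------…
1) q1 h=21  …------[-]------…
2) q1 h=20  …------[-]*-----…
3) q1 h=19  …------[-]**----…
4) q1 h=18  …------[-]***---…
5) q1 h=17  …------[-]****--…
6) q1 h=16  …------[-]*****-…
7) q1 h=15  …------[-]******…
8) q1 h=14  …------[-]******…
9) q1 h=13  …------[-]******…
10) q1 h=12  …------[-]******…
11) q1 h=11  …------[-]******…
12) q1 h=10  …------[-]******…
13) q1 h= 9  …------[-]******…
14) q1 h= 8  …------[-]******…
15) q1 h= 7  …------[-]******…
16) q1 h= 6  |------[-]******…
17) q1 h= 5  |-----[-]******…
18) q1 h= 4  |----[-]******…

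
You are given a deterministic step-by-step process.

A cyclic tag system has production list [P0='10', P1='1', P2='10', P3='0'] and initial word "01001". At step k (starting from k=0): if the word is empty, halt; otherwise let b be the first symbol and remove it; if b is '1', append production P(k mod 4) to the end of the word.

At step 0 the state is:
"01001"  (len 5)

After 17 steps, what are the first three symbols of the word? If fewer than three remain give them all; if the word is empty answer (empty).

k=0  "01001"  (len 5)
k=1  "1001"  (len 4)
k=2  "0011"  (len 4)
k=3  "011"  (len 3)
k=4  "11"  (len 2)
k=5  "110"  (len 3)
k=6  "101"  (len 3)
k=7  "0110"  (len 4)
k=8  "110"  (len 3)
k=9  "1010"  (len 4)
k=10  "0101"  (len 4)
k=11  "101"  (len 3)
k=12  "010"  (len 3)
k=13  "10"  (len 2)
k=14  "01"  (len 2)
k=15  "1"  (len 1)
k=16  "0"  (len 1)
k=17  (halted — word empty)

(empty)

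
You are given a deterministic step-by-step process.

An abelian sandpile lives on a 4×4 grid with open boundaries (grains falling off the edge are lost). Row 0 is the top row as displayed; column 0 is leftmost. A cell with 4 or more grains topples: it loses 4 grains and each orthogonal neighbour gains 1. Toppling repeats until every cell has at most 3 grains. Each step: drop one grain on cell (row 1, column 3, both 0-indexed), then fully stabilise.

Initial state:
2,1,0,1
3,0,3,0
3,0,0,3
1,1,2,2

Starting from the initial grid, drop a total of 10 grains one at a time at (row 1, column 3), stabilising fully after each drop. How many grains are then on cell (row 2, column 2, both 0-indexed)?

2

t=0: 2,1,0,1
3,0,3,0
3,0,0,3
1,1,2,2
t=1: 2,1,0,1
3,0,3,1
3,0,0,3
1,1,2,2
t=2: 2,1,0,1
3,0,3,2
3,0,0,3
1,1,2,2
t=3: 2,1,0,1
3,0,3,3
3,0,0,3
1,1,2,2
t=4: 2,1,1,2
3,1,0,2
3,0,2,0
1,1,2,3
t=5: 2,1,1,2
3,1,0,3
3,0,2,0
1,1,2,3
t=6: 2,1,1,3
3,1,1,0
3,0,2,1
1,1,2,3
t=7: 2,1,1,3
3,1,1,1
3,0,2,1
1,1,2,3
t=8: 2,1,1,3
3,1,1,2
3,0,2,1
1,1,2,3
t=9: 2,1,1,3
3,1,1,3
3,0,2,1
1,1,2,3
t=10: 2,1,2,0
3,1,2,1
3,0,2,2
1,1,2,3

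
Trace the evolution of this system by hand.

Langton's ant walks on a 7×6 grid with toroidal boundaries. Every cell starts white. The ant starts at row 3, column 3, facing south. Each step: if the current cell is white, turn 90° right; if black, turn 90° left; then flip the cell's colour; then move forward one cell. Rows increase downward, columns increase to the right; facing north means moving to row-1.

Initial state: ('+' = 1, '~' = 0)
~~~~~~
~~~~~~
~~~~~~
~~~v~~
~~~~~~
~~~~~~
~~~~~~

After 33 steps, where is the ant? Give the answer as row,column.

step 0: ~~~~~~
~~~~~~
~~~~~~
~~~v~~
~~~~~~
~~~~~~
~~~~~~
step 1: ~~~~~~
~~~~~~
~~~~~~
~~<+~~
~~~~~~
~~~~~~
~~~~~~
step 2: ~~~~~~
~~~~~~
~~^~~~
~~++~~
~~~~~~
~~~~~~
~~~~~~
step 3: ~~~~~~
~~~~~~
~~+>~~
~~++~~
~~~~~~
~~~~~~
~~~~~~
step 4: ~~~~~~
~~~~~~
~~++~~
~~+v~~
~~~~~~
~~~~~~
~~~~~~
step 5: ~~~~~~
~~~~~~
~~++~~
~~+~>~
~~~~~~
~~~~~~
~~~~~~
step 6: ~~~~~~
~~~~~~
~~++~~
~~+~+~
~~~~v~
~~~~~~
~~~~~~
step 7: ~~~~~~
~~~~~~
~~++~~
~~+~+~
~~~<+~
~~~~~~
~~~~~~
step 8: ~~~~~~
~~~~~~
~~++~~
~~+^+~
~~~++~
~~~~~~
~~~~~~
step 9: ~~~~~~
~~~~~~
~~++~~
~~++>~
~~~++~
~~~~~~
~~~~~~
step 10: ~~~~~~
~~~~~~
~~++^~
~~++~~
~~~++~
~~~~~~
~~~~~~
step 11: ~~~~~~
~~~~~~
~~+++>
~~++~~
~~~++~
~~~~~~
~~~~~~
step 12: ~~~~~~
~~~~~~
~~++++
~~++~v
~~~++~
~~~~~~
~~~~~~
step 13: ~~~~~~
~~~~~~
~~++++
~~++<+
~~~++~
~~~~~~
~~~~~~
step 14: ~~~~~~
~~~~~~
~~++^+
~~++++
~~~++~
~~~~~~
~~~~~~
step 15: ~~~~~~
~~~~~~
~~+<~+
~~++++
~~~++~
~~~~~~
~~~~~~
step 16: ~~~~~~
~~~~~~
~~+~~+
~~+v++
~~~++~
~~~~~~
~~~~~~
step 17: ~~~~~~
~~~~~~
~~+~~+
~~+~>+
~~~++~
~~~~~~
~~~~~~
step 18: ~~~~~~
~~~~~~
~~+~^+
~~+~~+
~~~++~
~~~~~~
~~~~~~
step 19: ~~~~~~
~~~~~~
~~+~+>
~~+~~+
~~~++~
~~~~~~
~~~~~~
step 20: ~~~~~~
~~~~~^
~~+~+~
~~+~~+
~~~++~
~~~~~~
~~~~~~
step 21: ~~~~~~
>~~~~+
~~+~+~
~~+~~+
~~~++~
~~~~~~
~~~~~~
step 22: ~~~~~~
+~~~~+
v~+~+~
~~+~~+
~~~++~
~~~~~~
~~~~~~
step 23: ~~~~~~
+~~~~+
+~+~+<
~~+~~+
~~~++~
~~~~~~
~~~~~~
step 24: ~~~~~~
+~~~~^
+~+~++
~~+~~+
~~~++~
~~~~~~
~~~~~~
step 25: ~~~~~~
+~~~<~
+~+~++
~~+~~+
~~~++~
~~~~~~
~~~~~~
step 26: ~~~~^~
+~~~+~
+~+~++
~~+~~+
~~~++~
~~~~~~
~~~~~~
step 27: ~~~~+>
+~~~+~
+~+~++
~~+~~+
~~~++~
~~~~~~
~~~~~~
step 28: ~~~~++
+~~~+v
+~+~++
~~+~~+
~~~++~
~~~~~~
~~~~~~
step 29: ~~~~++
+~~~<+
+~+~++
~~+~~+
~~~++~
~~~~~~
~~~~~~
step 30: ~~~~++
+~~~~+
+~+~v+
~~+~~+
~~~++~
~~~~~~
~~~~~~
step 31: ~~~~++
+~~~~+
+~+~~>
~~+~~+
~~~++~
~~~~~~
~~~~~~
step 32: ~~~~++
+~~~~^
+~+~~~
~~+~~+
~~~++~
~~~~~~
~~~~~~
step 33: ~~~~++
+~~~<~
+~+~~~
~~+~~+
~~~++~
~~~~~~
~~~~~~

1,4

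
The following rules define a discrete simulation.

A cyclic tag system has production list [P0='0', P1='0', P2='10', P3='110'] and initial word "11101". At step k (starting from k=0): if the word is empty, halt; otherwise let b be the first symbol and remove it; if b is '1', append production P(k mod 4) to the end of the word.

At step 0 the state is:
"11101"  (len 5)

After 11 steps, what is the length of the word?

step 0: "11101"  (len 5)
step 1: "11010"  (len 5)
step 2: "10100"  (len 5)
step 3: "010010"  (len 6)
step 4: "10010"  (len 5)
step 5: "00100"  (len 5)
step 6: "0100"  (len 4)
step 7: "100"  (len 3)
step 8: "00110"  (len 5)
step 9: "0110"  (len 4)
step 10: "110"  (len 3)
step 11: "1010"  (len 4)

4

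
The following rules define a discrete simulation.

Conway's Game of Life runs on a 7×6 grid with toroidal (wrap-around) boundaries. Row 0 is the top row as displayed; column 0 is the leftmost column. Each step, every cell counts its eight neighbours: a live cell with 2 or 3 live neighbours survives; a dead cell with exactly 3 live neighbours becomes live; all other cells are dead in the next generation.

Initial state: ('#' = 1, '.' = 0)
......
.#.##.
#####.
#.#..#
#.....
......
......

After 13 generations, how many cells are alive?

t=0: ......
.#.##.
#####.
#.#..#
#.....
......
......
t=1: ......
##..##
......
..#.#.
##...#
......
......
t=2: #....#
#....#
##.##.
##...#
##...#
#.....
......
t=3: #....#
......
..#.#.
......
......
##...#
#....#
t=4: #....#
.....#
......
......
#.....
.#...#
....#.
t=5: #...##
#....#
......
......
#.....
#....#
....#.
t=6: #...#.
#...#.
......
......
#....#
#....#
....#.
t=7: ...##.
......
......
......
#....#
#...#.
#...#.
t=8: ...###
......
......
......
#....#
##..#.
....#.
t=9: ...###
....#.
......
......
##...#
##..#.
#.....
t=10: ...###
...###
......
#.....
.#...#
......
##.#..
t=11: ......
...#.#
....##
#.....
#.....
.##...
#.##.#
t=12: #.##.#
.....#
#...##
#.....
#.....
..##.#
#.##..
t=13: #.##.#
.#.#..
#...#.
##....
##...#
#.####
#.....

19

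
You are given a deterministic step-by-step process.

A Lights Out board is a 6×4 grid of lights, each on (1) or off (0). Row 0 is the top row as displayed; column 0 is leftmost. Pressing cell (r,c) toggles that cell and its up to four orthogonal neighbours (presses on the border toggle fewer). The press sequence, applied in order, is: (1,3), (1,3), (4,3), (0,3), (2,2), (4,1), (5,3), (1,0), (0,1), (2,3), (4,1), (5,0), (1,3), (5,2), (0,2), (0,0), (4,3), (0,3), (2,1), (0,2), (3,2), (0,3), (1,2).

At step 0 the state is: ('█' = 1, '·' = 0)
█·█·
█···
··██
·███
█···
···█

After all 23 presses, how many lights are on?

8

step 0: █·█·
█···
··██
·███
█···
···█
step 1: █·██
█·██
··█·
·███
█···
···█
step 2: █·█·
█···
··██
·███
█···
···█
step 3: █·█·
█···
··██
·██·
█·██
····
step 4: █··█
█··█
··██
·██·
█·██
····
step 5: █··█
█·██
·█··
·█··
█·██
····
step 6: █··█
█·██
·█··
····
·█·█
·█··
step 7: █··█
█·██
·█··
····
·█··
·███
step 8: ···█
·███
██··
····
·█··
·███
step 9: ████
··██
██··
····
·█··
·███
step 10: ████
··█·
████
···█
·█··
·███
step 11: ████
··█·
████
·█·█
█·█·
··██
step 12: ████
··█·
████
·█·█
··█·
████
step 13: ███·
···█
███·
·█·█
··█·
████
step 14: ███·
···█
███·
·█·█
····
█···
step 15: █··█
··██
███·
·█·█
····
█···
step 16: ·█·█
█·██
███·
·█·█
····
█···
step 17: ·█·█
█·██
███·
·█··
··██
█··█
step 18: ·██·
█·█·
███·
·█··
··██
█··█
step 19: ·██·
███·
····
····
··██
█··█
step 20: ···█
██··
····
····
··██
█··█
step 21: ···█
██··
··█·
·███
···█
█··█
step 22: ··█·
██·█
··█·
·███
···█
█··█
step 23: ····
█·█·
····
·███
···█
█··█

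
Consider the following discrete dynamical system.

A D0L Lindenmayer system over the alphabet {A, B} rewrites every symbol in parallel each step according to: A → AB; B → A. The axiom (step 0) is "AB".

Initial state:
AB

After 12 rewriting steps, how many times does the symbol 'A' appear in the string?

377

[0] AB
[1] ABA
[2] ABAAB
[3] ABAABABA
[4] ABAABABAABAAB
[5] ABAABABAABAABABAABABA
[6] ABAABABAABAABABAABABAABAABABAABAAB
[7] ABAABABAABAABABAABABAABAABABAABAABABAABABAABAABABAABABA
[8] ABAABABAABAABABAABABAABAABABAABAABABAABABAABAABABAABABAABAABABAABAABABAABABAABAABABAABAAB
[9] ABAABABAABAABABAABABAABAABABAABAABABAABABAABAABABAABABAABA…AABABAABABAABAABABAABABAABAABABAABAABABAABABAABAABABAABABA  (len 144)
[10] ABAABABAABAABABAABABAABAABABAABAABABAABABAABAABABAABABAABA…AABABAABABAABAABABAABABAABAABABAABAABABAABABAABAABABAABAAB  (len 233)
[11] ABAABABAABAABABAABABAABAABABAABAABABAABABAABAABABAABABAABA…AABABAABABAABAABABAABABAABAABABAABAABABAABABAABAABABAABABA  (len 377)
[12] ABAABABAABAABABAABABAABAABABAABAABABAABABAABAABABAABABAABA…AABABAABABAABAABABAABABAABAABABAABAABABAABABAABAABABAABAAB  (len 610)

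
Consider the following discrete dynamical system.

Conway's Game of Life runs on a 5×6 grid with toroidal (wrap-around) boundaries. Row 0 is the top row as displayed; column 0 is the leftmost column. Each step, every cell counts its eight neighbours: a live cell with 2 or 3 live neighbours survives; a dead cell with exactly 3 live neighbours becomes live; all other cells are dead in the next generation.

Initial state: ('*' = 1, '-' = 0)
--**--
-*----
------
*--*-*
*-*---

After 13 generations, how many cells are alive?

2

t=0: --**--
-*----
------
*--*-*
*-*---
t=1: --**--
--*---
*-----
**---*
*-*-**
t=2: --*-**
-***--
*----*
----*-
--*-*-
t=3: ----**
-***--
******
---**-
----*-
t=4: --*-**
------
*----*
**----
------
t=5: ------
*---*-
**---*
**---*
**---*
t=6: -*----
**----
----*-
--*-*-
-*---*
t=7: -**---
**----
-*-*-*
---***
***---
t=8: ------
------
-*-*-*
---*-*
*---**
t=9: -----*
------
*-*---
--**--
*---**
t=10: *---**
------
-***--
*-***-
*--***
t=11: *--*--
******
-*--*-
*-----
--*---
t=12: *-----
------
----*-
-*----
-*----
t=13: ------
------
------
------
**----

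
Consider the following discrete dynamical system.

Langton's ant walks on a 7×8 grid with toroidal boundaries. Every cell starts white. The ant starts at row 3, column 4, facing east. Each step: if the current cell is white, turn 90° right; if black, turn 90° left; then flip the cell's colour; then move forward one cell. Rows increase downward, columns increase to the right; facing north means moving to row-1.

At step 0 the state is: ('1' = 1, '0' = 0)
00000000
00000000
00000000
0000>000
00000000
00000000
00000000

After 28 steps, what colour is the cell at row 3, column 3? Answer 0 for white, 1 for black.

k=0  00000000
00000000
00000000
0000>000
00000000
00000000
00000000
k=1  00000000
00000000
00000000
00001000
0000v000
00000000
00000000
k=2  00000000
00000000
00000000
00001000
000<1000
00000000
00000000
k=3  00000000
00000000
00000000
000^1000
00011000
00000000
00000000
k=4  00000000
00000000
00000000
0001>000
00011000
00000000
00000000
k=5  00000000
00000000
0000^000
00010000
00011000
00000000
00000000
k=6  00000000
00000000
00001>00
00010000
00011000
00000000
00000000
k=7  00000000
00000000
00001100
00010v00
00011000
00000000
00000000
k=8  00000000
00000000
00001100
0001<100
00011000
00000000
00000000
k=9  00000000
00000000
0000^100
00011100
00011000
00000000
00000000
k=10  00000000
00000000
000<0100
00011100
00011000
00000000
00000000
k=11  00000000
000^0000
00010100
00011100
00011000
00000000
00000000
k=12  00000000
0001>000
00010100
00011100
00011000
00000000
00000000
k=13  00000000
00011000
0001v100
00011100
00011000
00000000
00000000
k=14  00000000
00011000
000<1100
00011100
00011000
00000000
00000000
k=15  00000000
00011000
00001100
000v1100
00011000
00000000
00000000
k=16  00000000
00011000
00001100
0000>100
00011000
00000000
00000000
k=17  00000000
00011000
0000^100
00000100
00011000
00000000
00000000
k=18  00000000
00011000
000<0100
00000100
00011000
00000000
00000000
k=19  00000000
000^1000
00010100
00000100
00011000
00000000
00000000
k=20  00000000
00<01000
00010100
00000100
00011000
00000000
00000000
k=21  00^00000
00101000
00010100
00000100
00011000
00000000
00000000
k=22  001>0000
00101000
00010100
00000100
00011000
00000000
00000000
k=23  00110000
001v1000
00010100
00000100
00011000
00000000
00000000
k=24  00110000
00<11000
00010100
00000100
00011000
00000000
00000000
k=25  00110000
00011000
00v10100
00000100
00011000
00000000
00000000
k=26  00110000
00011000
0<110100
00000100
00011000
00000000
00000000
k=27  00110000
0^011000
01110100
00000100
00011000
00000000
00000000
k=28  00110000
01>11000
01110100
00000100
00011000
00000000
00000000

0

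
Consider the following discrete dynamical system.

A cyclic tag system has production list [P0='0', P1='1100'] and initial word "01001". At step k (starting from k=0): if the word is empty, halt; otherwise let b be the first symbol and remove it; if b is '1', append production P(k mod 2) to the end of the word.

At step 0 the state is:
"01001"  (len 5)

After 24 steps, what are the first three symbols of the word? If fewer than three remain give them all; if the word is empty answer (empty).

011

gen 0: "01001"  (len 5)
gen 1: "1001"  (len 4)
gen 2: "0011100"  (len 7)
gen 3: "011100"  (len 6)
gen 4: "11100"  (len 5)
gen 5: "11000"  (len 5)
gen 6: "10001100"  (len 8)
gen 7: "00011000"  (len 8)
gen 8: "0011000"  (len 7)
gen 9: "011000"  (len 6)
gen 10: "11000"  (len 5)
gen 11: "10000"  (len 5)
gen 12: "00001100"  (len 8)
gen 13: "0001100"  (len 7)
gen 14: "001100"  (len 6)
gen 15: "01100"  (len 5)
gen 16: "1100"  (len 4)
gen 17: "1000"  (len 4)
gen 18: "0001100"  (len 7)
gen 19: "001100"  (len 6)
gen 20: "01100"  (len 5)
gen 21: "1100"  (len 4)
gen 22: "1001100"  (len 7)
gen 23: "0011000"  (len 7)
gen 24: "011000"  (len 6)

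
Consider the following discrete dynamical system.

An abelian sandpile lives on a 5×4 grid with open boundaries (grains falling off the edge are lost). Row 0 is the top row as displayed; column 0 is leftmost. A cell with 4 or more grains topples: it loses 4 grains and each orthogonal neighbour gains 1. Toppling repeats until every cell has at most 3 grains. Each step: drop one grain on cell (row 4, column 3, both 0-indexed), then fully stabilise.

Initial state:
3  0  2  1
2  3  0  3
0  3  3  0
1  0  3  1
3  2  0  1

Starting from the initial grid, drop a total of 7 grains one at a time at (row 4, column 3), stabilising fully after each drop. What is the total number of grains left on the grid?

34

0) 3  0  2  1
2  3  0  3
0  3  3  0
1  0  3  1
3  2  0  1
1) 3  0  2  1
2  3  0  3
0  3  3  0
1  0  3  1
3  2  0  2
2) 3  0  2  1
2  3  0  3
0  3  3  0
1  0  3  1
3  2  0  3
3) 3  0  2  1
2  3  0  3
0  3  3  0
1  0  3  2
3  2  1  0
4) 3  0  2  1
2  3  0  3
0  3  3  0
1  0  3  2
3  2  1  1
5) 3  0  2  1
2  3  0  3
0  3  3  0
1  0  3  2
3  2  1  2
6) 3  0  2  1
2  3  0  3
0  3  3  0
1  0  3  2
3  2  1  3
7) 3  0  2  1
2  3  0  3
0  3  3  0
1  0  3  3
3  2  2  0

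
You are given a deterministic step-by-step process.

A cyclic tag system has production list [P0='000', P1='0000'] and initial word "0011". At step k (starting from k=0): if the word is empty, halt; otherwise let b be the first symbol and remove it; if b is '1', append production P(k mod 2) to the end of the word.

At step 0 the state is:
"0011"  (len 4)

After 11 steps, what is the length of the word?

gen 0: "0011"  (len 4)
gen 1: "011"  (len 3)
gen 2: "11"  (len 2)
gen 3: "1000"  (len 4)
gen 4: "0000000"  (len 7)
gen 5: "000000"  (len 6)
gen 6: "00000"  (len 5)
gen 7: "0000"  (len 4)
gen 8: "000"  (len 3)
gen 9: "00"  (len 2)
gen 10: "0"  (len 1)
gen 11: (halted — word empty)

0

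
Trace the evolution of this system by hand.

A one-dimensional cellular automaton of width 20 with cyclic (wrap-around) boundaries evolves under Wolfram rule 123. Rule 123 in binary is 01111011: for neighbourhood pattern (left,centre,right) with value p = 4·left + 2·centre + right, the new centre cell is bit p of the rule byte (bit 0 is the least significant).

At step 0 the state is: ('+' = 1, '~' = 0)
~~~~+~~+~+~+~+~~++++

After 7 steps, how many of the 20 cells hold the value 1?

[0] ~~~~+~~+~+~+~+~~++++
[1] ++++~++~+~+~+~+++~~+
[2] ~~~+++++~+~+~++~++++
[3] ++++~~~++~+~+++++~~+
[4] ~~~+++++++~++~~~++++
[5] ++++~~~~~++++++++~~+
[6] ~~~+++++++~~~~~~++++
[7] ++++~~~~~++++++++~~+

13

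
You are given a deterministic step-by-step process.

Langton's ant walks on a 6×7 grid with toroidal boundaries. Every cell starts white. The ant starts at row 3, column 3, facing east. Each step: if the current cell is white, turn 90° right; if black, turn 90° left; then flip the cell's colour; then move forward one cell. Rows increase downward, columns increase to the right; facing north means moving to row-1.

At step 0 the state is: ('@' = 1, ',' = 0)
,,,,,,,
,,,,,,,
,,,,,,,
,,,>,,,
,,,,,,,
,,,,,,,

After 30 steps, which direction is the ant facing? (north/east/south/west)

east

k=0  ,,,,,,,
,,,,,,,
,,,,,,,
,,,>,,,
,,,,,,,
,,,,,,,
k=1  ,,,,,,,
,,,,,,,
,,,,,,,
,,,@,,,
,,,v,,,
,,,,,,,
k=2  ,,,,,,,
,,,,,,,
,,,,,,,
,,,@,,,
,,<@,,,
,,,,,,,
k=3  ,,,,,,,
,,,,,,,
,,,,,,,
,,^@,,,
,,@@,,,
,,,,,,,
k=4  ,,,,,,,
,,,,,,,
,,,,,,,
,,@>,,,
,,@@,,,
,,,,,,,
k=5  ,,,,,,,
,,,,,,,
,,,^,,,
,,@,,,,
,,@@,,,
,,,,,,,
k=6  ,,,,,,,
,,,,,,,
,,,@>,,
,,@,,,,
,,@@,,,
,,,,,,,
k=7  ,,,,,,,
,,,,,,,
,,,@@,,
,,@,v,,
,,@@,,,
,,,,,,,
k=8  ,,,,,,,
,,,,,,,
,,,@@,,
,,@<@,,
,,@@,,,
,,,,,,,
k=9  ,,,,,,,
,,,,,,,
,,,^@,,
,,@@@,,
,,@@,,,
,,,,,,,
k=10  ,,,,,,,
,,,,,,,
,,<,@,,
,,@@@,,
,,@@,,,
,,,,,,,
k=11  ,,,,,,,
,,^,,,,
,,@,@,,
,,@@@,,
,,@@,,,
,,,,,,,
k=12  ,,,,,,,
,,@>,,,
,,@,@,,
,,@@@,,
,,@@,,,
,,,,,,,
k=13  ,,,,,,,
,,@@,,,
,,@v@,,
,,@@@,,
,,@@,,,
,,,,,,,
k=14  ,,,,,,,
,,@@,,,
,,<@@,,
,,@@@,,
,,@@,,,
,,,,,,,
k=15  ,,,,,,,
,,@@,,,
,,,@@,,
,,v@@,,
,,@@,,,
,,,,,,,
k=16  ,,,,,,,
,,@@,,,
,,,@@,,
,,,>@,,
,,@@,,,
,,,,,,,
k=17  ,,,,,,,
,,@@,,,
,,,^@,,
,,,,@,,
,,@@,,,
,,,,,,,
k=18  ,,,,,,,
,,@@,,,
,,<,@,,
,,,,@,,
,,@@,,,
,,,,,,,
k=19  ,,,,,,,
,,^@,,,
,,@,@,,
,,,,@,,
,,@@,,,
,,,,,,,
k=20  ,,,,,,,
,<,@,,,
,,@,@,,
,,,,@,,
,,@@,,,
,,,,,,,
k=21  ,^,,,,,
,@,@,,,
,,@,@,,
,,,,@,,
,,@@,,,
,,,,,,,
k=22  ,@>,,,,
,@,@,,,
,,@,@,,
,,,,@,,
,,@@,,,
,,,,,,,
k=23  ,@@,,,,
,@v@,,,
,,@,@,,
,,,,@,,
,,@@,,,
,,,,,,,
k=24  ,@@,,,,
,<@@,,,
,,@,@,,
,,,,@,,
,,@@,,,
,,,,,,,
k=25  ,@@,,,,
,,@@,,,
,v@,@,,
,,,,@,,
,,@@,,,
,,,,,,,
k=26  ,@@,,,,
,,@@,,,
<@@,@,,
,,,,@,,
,,@@,,,
,,,,,,,
k=27  ,@@,,,,
^,@@,,,
@@@,@,,
,,,,@,,
,,@@,,,
,,,,,,,
k=28  ,@@,,,,
@>@@,,,
@@@,@,,
,,,,@,,
,,@@,,,
,,,,,,,
k=29  ,@@,,,,
@@@@,,,
@v@,@,,
,,,,@,,
,,@@,,,
,,,,,,,
k=30  ,@@,,,,
@@@@,,,
@,>,@,,
,,,,@,,
,,@@,,,
,,,,,,,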